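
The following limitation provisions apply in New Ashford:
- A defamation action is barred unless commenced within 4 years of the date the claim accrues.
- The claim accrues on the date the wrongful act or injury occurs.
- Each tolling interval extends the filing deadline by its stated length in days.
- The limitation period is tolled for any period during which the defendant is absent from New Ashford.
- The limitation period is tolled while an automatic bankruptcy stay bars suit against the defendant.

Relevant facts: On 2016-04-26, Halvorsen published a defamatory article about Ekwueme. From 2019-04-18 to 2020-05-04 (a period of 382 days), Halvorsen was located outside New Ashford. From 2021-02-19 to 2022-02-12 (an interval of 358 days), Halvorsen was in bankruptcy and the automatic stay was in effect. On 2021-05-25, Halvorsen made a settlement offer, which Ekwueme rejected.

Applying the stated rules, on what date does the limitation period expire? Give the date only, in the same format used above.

2022-05-06

The claim accrued on 2016-04-26, when the wrongful act occurred.
Adding the 4 years base period to 2016-04-26 gives a deadline of 2020-04-26, before any tolling.
The defendant's absence from the jurisdiction from 2019-04-18 to 2020-05-04 tolled the period for 382 days, extending the deadline to 2021-05-13.
Because the automatic bankruptcy stay ran from 2021-02-19 to 2022-02-12, the deadline is extended by 358 days to 2022-05-06.
The other events in the timeline have no effect on the limitation period under the stated rules.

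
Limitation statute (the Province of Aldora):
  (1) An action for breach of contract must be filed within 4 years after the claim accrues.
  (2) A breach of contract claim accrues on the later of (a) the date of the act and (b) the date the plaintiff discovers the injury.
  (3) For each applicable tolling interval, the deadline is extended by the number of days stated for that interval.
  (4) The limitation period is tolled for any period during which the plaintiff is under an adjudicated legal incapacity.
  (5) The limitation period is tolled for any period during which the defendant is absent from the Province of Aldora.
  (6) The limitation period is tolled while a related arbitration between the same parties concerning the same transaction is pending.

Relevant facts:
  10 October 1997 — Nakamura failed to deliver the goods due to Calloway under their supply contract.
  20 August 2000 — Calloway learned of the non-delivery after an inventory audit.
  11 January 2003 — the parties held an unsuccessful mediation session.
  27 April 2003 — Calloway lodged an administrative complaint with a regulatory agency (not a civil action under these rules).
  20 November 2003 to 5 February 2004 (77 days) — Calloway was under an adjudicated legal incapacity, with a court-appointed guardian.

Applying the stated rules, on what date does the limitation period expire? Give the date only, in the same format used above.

5 November 2004

Because discovery on 20 August 2000 post-dates the 10 October 1997 act, accrual under the later-of rule falls on 20 August 2000.
The untolled deadline — 4 years after 20 August 2000 — is 20 August 2004.
Because the plaintiff's legal incapacity ran from 20 November 2003 to 5 February 2004, the deadline is extended by 77 days to 5 November 2004.
Nothing else in the chronology tolls or restarts the period.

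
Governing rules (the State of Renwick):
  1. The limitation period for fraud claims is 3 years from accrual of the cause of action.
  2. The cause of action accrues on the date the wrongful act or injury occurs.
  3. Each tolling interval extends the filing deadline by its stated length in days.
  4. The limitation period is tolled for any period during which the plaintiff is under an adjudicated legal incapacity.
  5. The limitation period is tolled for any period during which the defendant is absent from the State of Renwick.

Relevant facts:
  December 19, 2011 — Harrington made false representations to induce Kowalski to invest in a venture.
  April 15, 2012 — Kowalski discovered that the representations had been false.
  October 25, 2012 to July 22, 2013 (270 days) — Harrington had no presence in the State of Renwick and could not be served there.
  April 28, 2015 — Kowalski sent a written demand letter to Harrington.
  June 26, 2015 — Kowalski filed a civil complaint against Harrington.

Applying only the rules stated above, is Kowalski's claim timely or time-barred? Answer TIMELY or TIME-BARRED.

TIMELY

Because the rule ties accrual to occurrence, the claim accrued on December 19, 2011, not on the April 15, 2012 discovery date.
3 years from December 19, 2011 is December 19, 2014.
The period was tolled for 270 days by the defendant's absence from the jurisdiction (October 25, 2012 to July 22, 2013), pushing the deadline to September 15, 2015.
Nothing else in the chronology tolls or restarts the period.
The June 26, 2015 filing precedes the September 15, 2015 deadline; the claim is timely.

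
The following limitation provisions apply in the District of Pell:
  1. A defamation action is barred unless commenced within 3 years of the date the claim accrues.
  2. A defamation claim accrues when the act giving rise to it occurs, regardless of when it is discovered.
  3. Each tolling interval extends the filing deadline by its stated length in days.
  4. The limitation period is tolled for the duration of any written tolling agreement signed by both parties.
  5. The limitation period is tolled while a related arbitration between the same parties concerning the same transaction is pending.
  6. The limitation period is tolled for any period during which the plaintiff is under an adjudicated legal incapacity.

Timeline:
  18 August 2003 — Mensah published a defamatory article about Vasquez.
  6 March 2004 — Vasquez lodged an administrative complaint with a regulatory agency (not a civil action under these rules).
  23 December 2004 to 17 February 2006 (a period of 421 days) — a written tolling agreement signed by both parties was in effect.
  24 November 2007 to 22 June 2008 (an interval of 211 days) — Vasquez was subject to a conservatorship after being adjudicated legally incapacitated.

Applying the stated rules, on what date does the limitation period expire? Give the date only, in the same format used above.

The claim accrued on 18 August 2003, when the wrongful act occurred.
The untolled deadline — 3 years after 18 August 2003 — is 18 August 2006.
The period was tolled for 421 days by the written tolling agreement (23 December 2004 to 17 February 2006), pushing the deadline to 13 October 2007.
The plaintiff's legal incapacity starting 24 November 2007 came too late — the period had run on 13 October 2007 — and so does not extend the deadline.
None of the other events listed affects the running of the period under the stated rules.

13 October 2007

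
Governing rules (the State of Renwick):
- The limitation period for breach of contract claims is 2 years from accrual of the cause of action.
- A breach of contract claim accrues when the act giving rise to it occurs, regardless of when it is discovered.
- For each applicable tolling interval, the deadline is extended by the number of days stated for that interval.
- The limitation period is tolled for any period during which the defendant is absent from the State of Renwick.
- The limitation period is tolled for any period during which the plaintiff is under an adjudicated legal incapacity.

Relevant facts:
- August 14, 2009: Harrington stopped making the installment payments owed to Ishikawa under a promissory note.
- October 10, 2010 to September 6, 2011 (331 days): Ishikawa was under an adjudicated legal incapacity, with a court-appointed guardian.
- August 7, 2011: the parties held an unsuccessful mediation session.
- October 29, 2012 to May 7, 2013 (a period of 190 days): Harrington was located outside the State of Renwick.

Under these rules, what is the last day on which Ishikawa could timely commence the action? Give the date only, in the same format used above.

July 10, 2012

The cause of action accrued on August 14, 2009, the date of the act.
The untolled deadline — 2 years after August 14, 2009 — is August 14, 2011.
The plaintiff's legal incapacity from October 10, 2010 to September 6, 2011 tolled the period for 331 days, extending the deadline to July 10, 2012.
The defendant's absence from the jurisdiction from October 29, 2012 to May 7, 2013 began after the period had already run on July 10, 2012, so it has no tolling effect.
Nothing else in the chronology tolls or restarts the period.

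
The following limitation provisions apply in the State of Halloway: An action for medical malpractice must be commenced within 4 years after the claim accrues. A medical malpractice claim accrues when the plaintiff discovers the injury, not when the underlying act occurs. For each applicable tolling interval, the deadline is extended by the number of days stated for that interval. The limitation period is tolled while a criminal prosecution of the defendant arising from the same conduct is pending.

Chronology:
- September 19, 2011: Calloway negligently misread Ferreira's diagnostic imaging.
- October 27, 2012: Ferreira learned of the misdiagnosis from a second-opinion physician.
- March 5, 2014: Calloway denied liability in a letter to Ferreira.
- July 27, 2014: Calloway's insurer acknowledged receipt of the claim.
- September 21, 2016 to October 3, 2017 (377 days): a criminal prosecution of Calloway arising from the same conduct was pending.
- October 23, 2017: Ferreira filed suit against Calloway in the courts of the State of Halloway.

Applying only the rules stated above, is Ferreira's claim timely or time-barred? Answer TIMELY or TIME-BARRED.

Under the discovery rule, the claim accrued on October 27, 2012, when Ferreira discovered the injury — not on the September 19, 2011 date of the underlying act.
The untolled deadline — 4 years after October 27, 2012 — is October 27, 2016.
The pending criminal prosecution from September 21, 2016 to October 3, 2017 tolled the period for 377 days, extending the deadline to November 8, 2017.
The other events in the timeline have no effect on the limitation period under the stated rules.
The October 23, 2017 filing precedes the November 8, 2017 deadline; the claim is timely.

TIMELY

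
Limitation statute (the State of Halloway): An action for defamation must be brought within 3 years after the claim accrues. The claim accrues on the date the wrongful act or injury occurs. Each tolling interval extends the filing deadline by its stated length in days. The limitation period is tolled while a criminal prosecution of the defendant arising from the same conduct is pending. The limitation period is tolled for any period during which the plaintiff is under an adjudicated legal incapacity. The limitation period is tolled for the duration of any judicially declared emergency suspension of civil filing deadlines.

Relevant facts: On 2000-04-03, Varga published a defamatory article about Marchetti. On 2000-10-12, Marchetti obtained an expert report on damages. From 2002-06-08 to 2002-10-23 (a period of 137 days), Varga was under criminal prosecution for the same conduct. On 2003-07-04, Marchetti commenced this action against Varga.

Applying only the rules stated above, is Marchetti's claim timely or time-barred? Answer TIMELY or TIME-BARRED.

TIMELY

The claim accrued on 2000-04-03, when the wrongful act occurred.
The untolled deadline — 3 years after 2000-04-03 — is 2003-04-03.
The period was tolled for 137 days by the pending criminal prosecution (2002-06-08 to 2002-10-23), pushing the deadline to 2003-08-18.
Nothing else in the chronology tolls or restarts the period.
Marchetti filed on 2003-07-04, before the 2003-08-18 deadline, so the action is timely.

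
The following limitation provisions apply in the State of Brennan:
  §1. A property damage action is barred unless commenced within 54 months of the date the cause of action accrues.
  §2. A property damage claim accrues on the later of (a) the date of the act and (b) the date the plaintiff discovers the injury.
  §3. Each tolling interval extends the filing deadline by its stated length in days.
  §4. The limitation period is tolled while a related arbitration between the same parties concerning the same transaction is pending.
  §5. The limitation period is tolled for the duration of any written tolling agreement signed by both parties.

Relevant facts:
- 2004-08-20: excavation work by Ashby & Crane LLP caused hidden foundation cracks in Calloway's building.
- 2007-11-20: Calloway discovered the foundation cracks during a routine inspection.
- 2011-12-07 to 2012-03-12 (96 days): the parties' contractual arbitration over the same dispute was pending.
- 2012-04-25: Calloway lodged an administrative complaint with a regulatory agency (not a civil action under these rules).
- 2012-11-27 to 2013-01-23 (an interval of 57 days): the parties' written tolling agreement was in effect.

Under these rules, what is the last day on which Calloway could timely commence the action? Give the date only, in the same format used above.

2012-08-24

Because discovery on 2007-11-20 post-dates the 2004-08-20 act, accrual under the later-of rule falls on 2007-11-20.
Adding the 54 months base period to 2007-11-20 gives a deadline of 2012-05-20, before any tolling.
Because the pending related arbitration ran from 2011-12-07 to 2012-03-12, the deadline is extended by 96 days to 2012-08-24.
By the time the written tolling agreement began on 2012-11-27, the limitation period had already expired on 2012-08-24; that interval cannot revive it.
Nothing else in the chronology tolls or restarts the period.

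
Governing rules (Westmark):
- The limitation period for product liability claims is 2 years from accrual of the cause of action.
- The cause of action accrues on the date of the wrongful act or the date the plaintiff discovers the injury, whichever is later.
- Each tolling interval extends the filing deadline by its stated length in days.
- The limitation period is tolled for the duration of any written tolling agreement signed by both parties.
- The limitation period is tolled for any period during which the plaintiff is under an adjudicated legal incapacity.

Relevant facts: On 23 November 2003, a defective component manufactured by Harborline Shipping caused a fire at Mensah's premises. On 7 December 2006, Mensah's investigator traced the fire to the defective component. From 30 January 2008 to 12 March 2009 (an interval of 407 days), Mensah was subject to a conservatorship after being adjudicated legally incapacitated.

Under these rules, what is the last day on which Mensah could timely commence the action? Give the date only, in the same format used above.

Because discovery on 7 December 2006 post-dates the 23 November 2003 act, accrual under the later-of rule falls on 7 December 2006.
Adding the 2 years base period to 7 December 2006 gives a deadline of 7 December 2008, before any tolling.
The period was tolled for 407 days by the plaintiff's legal incapacity (30 January 2008 to 12 March 2009), pushing the deadline to 18 January 2010.

18 January 2010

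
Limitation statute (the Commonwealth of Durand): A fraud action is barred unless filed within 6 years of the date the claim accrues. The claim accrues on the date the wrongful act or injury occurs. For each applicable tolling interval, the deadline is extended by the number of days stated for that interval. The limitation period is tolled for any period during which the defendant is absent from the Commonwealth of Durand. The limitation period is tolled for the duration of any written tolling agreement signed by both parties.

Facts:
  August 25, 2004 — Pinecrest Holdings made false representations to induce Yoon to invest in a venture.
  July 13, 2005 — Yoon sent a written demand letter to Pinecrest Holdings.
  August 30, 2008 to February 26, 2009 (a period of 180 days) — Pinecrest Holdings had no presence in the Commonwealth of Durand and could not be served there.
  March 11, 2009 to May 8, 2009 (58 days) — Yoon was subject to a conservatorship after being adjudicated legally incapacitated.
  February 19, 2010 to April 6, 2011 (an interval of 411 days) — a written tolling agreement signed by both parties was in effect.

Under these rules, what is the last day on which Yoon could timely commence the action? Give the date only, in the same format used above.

The claim accrued on August 25, 2004, the date of the act.
6 years from August 25, 2004 is August 25, 2010.
The defendant's absence from the jurisdiction from August 30, 2008 to February 26, 2009 tolled the period for 180 days, extending the deadline to February 21, 2011.
The written tolling agreement from February 19, 2010 to April 6, 2011 tolled the period for 411 days, extending the deadline to April 7, 2012.
Although the plaintiff's incapacity ran from March 11, 2009 to May 8, 2009, the stated rules do not make that a tolling event, so it is disregarded.
The other events in the timeline have no effect on the limitation period under the stated rules.

April 7, 2012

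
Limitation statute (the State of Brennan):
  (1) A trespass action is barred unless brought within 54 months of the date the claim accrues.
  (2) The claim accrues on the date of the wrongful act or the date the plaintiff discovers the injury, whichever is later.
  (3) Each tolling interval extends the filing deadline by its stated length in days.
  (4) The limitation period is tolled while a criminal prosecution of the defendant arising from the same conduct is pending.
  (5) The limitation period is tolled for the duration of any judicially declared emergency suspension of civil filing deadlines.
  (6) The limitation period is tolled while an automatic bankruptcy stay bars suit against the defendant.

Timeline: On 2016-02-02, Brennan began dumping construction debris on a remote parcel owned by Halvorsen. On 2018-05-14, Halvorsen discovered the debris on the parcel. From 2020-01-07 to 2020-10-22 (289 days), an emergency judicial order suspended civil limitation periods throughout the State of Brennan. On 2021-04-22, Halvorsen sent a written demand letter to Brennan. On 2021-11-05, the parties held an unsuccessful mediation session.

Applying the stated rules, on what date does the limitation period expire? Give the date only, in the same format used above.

Because discovery on 2018-05-14 post-dates the 2016-02-02 act, accrual under the later-of rule falls on 2018-05-14.
The untolled deadline — 54 months after 2018-05-14 — is 2022-11-14.
The emergency suspension of filing deadlines from 2020-01-07 to 2020-10-22 tolled the period for 289 days, extending the deadline to 2023-08-30.
The other events in the timeline have no effect on the limitation period under the stated rules.

2023-08-30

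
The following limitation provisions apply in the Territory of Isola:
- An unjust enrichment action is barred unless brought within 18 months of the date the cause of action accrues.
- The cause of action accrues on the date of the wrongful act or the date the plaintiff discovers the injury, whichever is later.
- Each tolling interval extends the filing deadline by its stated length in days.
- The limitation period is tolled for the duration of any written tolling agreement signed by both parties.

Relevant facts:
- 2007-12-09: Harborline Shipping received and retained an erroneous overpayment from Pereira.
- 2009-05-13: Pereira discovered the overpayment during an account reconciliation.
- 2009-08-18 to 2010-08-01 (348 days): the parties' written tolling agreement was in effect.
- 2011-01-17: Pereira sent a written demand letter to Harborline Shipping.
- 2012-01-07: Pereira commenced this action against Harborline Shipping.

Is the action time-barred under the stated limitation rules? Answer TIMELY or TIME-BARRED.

TIME-BARRED

The claim accrued on 2009-05-13 — the later of the 2007-12-09 act and the 2009-05-13 discovery.
18 months from 2009-05-13 is 2010-11-13.
The period was tolled for 348 days by the written tolling agreement (2009-08-18 to 2010-08-01), pushing the deadline to 2011-10-27.
None of the other events listed affects the running of the period under the stated rules.
Pereira filed on 2012-01-07, after the 2011-10-27 deadline, so the action is time-barred.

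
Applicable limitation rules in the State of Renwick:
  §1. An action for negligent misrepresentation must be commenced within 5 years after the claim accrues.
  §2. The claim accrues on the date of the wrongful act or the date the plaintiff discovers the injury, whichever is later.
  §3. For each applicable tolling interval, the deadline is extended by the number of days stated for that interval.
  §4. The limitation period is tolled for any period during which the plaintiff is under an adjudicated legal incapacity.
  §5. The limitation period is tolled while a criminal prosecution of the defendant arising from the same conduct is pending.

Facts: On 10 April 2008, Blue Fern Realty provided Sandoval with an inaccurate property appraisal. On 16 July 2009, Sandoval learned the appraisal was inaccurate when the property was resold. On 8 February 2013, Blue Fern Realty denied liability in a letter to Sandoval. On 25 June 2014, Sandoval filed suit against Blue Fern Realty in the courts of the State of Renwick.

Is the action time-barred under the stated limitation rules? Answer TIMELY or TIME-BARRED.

TIMELY

The claim accrued on 16 July 2009 — the later of the 10 April 2008 act and the 16 July 2009 discovery.
Adding the 5 years base period to 16 July 2009 gives a deadline of 16 July 2014, before any tolling.
The other events in the timeline have no effect on the limitation period under the stated rules.
Sandoval filed on 25 June 2014, before the 16 July 2014 deadline, so the action is timely.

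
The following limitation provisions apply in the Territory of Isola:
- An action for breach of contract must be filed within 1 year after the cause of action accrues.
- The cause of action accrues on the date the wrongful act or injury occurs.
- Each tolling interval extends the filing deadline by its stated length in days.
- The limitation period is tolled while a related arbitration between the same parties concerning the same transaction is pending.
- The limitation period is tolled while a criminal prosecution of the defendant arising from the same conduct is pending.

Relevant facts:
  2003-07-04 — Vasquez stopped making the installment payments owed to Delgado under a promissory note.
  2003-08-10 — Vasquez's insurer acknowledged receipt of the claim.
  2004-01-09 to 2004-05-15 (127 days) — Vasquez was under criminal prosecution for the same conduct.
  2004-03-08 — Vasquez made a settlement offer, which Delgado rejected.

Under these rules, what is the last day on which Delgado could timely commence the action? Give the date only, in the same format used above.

The limitation period began to run on 2003-07-04.
1 year from 2003-07-04 is 2004-07-04.
Because the pending criminal prosecution ran from 2004-01-09 to 2004-05-15, the deadline is extended by 127 days to 2004-11-08.
The other events in the timeline have no effect on the limitation period under the stated rules.

2004-11-08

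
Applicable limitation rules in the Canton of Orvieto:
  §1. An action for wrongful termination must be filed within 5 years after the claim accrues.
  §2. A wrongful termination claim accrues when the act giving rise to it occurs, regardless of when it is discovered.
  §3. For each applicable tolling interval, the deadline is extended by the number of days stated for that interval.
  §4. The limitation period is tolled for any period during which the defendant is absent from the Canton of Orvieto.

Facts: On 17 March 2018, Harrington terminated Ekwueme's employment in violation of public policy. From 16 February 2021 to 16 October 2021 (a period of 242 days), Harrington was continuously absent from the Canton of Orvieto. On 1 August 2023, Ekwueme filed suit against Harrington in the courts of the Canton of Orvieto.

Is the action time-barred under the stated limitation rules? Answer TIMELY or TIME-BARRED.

TIMELY

The claim accrued on 17 March 2018, when the wrongful act occurred.
The untolled deadline — 5 years after 17 March 2018 — is 17 March 2023.
The period was tolled for 242 days by the defendant's absence from the jurisdiction (16 February 2021 to 16 October 2021), pushing the deadline to 14 November 2023.
Ekwueme filed on 1 August 2023, before the 14 November 2023 deadline, so the action is timely.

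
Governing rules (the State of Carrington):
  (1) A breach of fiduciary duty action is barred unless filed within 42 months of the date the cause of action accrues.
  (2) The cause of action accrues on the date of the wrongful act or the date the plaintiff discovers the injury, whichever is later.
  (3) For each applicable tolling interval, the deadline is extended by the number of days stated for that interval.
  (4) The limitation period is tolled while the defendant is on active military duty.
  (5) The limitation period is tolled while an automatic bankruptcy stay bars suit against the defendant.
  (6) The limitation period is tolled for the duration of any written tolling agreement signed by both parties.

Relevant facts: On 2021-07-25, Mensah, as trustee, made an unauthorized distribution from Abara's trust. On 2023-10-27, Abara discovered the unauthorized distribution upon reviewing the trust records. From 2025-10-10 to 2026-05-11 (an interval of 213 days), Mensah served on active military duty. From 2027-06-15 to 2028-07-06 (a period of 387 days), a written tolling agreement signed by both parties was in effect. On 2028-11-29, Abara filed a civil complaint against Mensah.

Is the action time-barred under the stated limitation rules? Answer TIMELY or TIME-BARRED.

Taking the later of the act (2021-07-25) and discovery (2023-10-27), the claim accrued on 2023-10-27.
Adding the 42 months base period to 2023-10-27 gives a deadline of 2027-04-27, before any tolling.
The defendant's active military service from 2025-10-10 to 2026-05-11 tolled the period for 213 days, extending the deadline to 2027-11-26.
Because the written tolling agreement ran from 2027-06-15 to 2028-07-06, the deadline is extended by 387 days to 2028-12-17.
Abara filed on 2028-11-29, before the 2028-12-17 deadline, so the action is timely.

TIMELY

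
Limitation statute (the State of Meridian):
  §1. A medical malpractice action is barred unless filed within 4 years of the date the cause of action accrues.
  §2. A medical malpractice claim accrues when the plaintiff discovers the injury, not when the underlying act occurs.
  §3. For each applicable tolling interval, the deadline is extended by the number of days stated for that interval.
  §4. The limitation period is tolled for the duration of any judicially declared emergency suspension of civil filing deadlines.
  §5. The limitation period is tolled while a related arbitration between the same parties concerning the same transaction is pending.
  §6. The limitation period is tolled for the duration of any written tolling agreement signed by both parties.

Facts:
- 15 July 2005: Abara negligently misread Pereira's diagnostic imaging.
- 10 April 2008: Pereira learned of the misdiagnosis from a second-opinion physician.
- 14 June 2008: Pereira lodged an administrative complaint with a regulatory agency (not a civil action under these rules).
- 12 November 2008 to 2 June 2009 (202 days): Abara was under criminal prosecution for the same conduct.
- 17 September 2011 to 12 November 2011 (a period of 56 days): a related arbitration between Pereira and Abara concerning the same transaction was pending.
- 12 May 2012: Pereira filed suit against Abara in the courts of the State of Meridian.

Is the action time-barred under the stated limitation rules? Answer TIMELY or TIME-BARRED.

Under the discovery rule, the claim accrued on 10 April 2008, when Pereira discovered the injury — not on the 15 July 2005 date of the underlying act.
Adding the 4 years base period to 10 April 2008 gives a deadline of 10 April 2012, before any tolling.
Because the pending related arbitration ran from 17 September 2011 to 12 November 2011, the deadline is extended by 56 days to 5 June 2012.
Although a criminal prosecution ran from 12 November 2008 to 2 June 2009, the stated rules do not make that a tolling event, so it is disregarded.
Nothing else in the chronology tolls or restarts the period.
The 12 May 2012 filing precedes the 5 June 2012 deadline; the claim is timely.

TIMELY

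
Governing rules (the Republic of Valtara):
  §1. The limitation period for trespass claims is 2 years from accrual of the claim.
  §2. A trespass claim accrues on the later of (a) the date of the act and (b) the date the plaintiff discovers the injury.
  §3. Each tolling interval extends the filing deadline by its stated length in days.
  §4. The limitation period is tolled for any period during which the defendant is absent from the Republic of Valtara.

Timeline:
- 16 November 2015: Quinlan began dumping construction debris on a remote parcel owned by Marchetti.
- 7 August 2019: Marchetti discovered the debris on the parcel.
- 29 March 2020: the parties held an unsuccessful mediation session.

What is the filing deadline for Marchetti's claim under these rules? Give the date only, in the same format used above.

The claim accrued on 7 August 2019 — the later of the 16 November 2015 act and the 7 August 2019 discovery.
2 years from 7 August 2019 is 7 August 2021.
The other events in the timeline have no effect on the limitation period under the stated rules.

7 August 2021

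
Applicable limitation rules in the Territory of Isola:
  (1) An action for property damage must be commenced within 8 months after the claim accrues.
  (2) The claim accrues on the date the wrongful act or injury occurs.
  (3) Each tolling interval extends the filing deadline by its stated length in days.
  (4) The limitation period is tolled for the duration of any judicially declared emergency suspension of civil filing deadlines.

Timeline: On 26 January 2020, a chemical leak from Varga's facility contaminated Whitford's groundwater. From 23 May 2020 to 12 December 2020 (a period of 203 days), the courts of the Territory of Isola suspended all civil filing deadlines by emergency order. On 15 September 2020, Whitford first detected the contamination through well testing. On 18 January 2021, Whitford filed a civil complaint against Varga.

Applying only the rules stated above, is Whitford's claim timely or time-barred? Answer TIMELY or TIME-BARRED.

Because the rule ties accrual to occurrence, the claim accrued on 26 January 2020, not on the 15 September 2020 discovery date.
The untolled deadline — 8 months after 26 January 2020 — is 26 September 2020.
The period was tolled for 203 days by the emergency suspension of filing deadlines (23 May 2020 to 12 December 2020), pushing the deadline to 17 April 2021.
Whitford filed on 18 January 2021, before the 17 April 2021 deadline, so the action is timely.

TIMELY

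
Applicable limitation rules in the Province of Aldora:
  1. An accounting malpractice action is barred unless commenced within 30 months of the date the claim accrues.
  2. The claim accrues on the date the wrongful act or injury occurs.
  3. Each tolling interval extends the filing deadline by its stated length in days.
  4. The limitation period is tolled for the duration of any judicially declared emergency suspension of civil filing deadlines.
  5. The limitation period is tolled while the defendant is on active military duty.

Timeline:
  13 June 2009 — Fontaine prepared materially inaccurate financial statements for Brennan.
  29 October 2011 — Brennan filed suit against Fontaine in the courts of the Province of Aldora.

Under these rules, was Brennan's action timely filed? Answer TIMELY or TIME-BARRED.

The claim accrued on 13 June 2009, the date of the act.
30 months from 13 June 2009 is 13 December 2011.
Brennan filed on 29 October 2011, before the 13 December 2011 deadline, so the action is timely.

TIMELY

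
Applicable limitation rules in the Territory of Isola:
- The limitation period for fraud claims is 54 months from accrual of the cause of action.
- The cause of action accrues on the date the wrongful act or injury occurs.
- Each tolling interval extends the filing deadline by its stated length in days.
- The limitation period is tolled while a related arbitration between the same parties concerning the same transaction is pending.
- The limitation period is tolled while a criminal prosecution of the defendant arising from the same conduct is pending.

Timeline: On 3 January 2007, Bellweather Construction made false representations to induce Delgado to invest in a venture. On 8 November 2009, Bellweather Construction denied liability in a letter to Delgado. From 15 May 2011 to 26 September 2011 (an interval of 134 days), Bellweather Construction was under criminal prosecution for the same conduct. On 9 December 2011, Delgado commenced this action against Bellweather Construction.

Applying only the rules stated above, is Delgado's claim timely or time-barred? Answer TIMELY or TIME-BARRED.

TIME-BARRED

The limitation period began to run on 3 January 2007.
The untolled deadline — 54 months after 3 January 2007 — is 3 July 2011.
The period was tolled for 134 days by the pending criminal prosecution (15 May 2011 to 26 September 2011), pushing the deadline to 14 November 2011.
None of the other events listed affects the running of the period under the stated rules.
Delgado filed on 9 December 2011, after the 14 November 2011 deadline, so the action is time-barred.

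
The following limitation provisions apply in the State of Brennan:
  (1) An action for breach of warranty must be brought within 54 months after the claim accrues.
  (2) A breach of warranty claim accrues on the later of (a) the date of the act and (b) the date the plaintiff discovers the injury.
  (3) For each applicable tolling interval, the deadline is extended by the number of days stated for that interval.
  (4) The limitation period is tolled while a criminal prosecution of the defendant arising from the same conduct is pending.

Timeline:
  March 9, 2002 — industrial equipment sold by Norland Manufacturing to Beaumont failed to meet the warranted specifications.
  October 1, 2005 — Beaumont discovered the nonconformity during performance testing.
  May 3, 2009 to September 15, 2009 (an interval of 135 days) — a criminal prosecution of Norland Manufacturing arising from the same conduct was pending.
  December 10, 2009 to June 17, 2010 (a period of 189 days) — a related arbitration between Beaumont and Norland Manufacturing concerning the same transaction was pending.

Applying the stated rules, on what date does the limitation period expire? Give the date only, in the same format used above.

Because discovery on October 1, 2005 post-dates the March 9, 2002 act, accrual under the later-of rule falls on October 1, 2005.
The untolled deadline — 54 months after October 1, 2005 — is April 1, 2010.
The pending criminal prosecution from May 3, 2009 to September 15, 2009 tolled the period for 135 days, extending the deadline to August 14, 2010.
No stated provision tolls the period for a pending arbitration, so the interval from December 10, 2009 to June 17, 2010 has no effect on the deadline.

August 14, 2010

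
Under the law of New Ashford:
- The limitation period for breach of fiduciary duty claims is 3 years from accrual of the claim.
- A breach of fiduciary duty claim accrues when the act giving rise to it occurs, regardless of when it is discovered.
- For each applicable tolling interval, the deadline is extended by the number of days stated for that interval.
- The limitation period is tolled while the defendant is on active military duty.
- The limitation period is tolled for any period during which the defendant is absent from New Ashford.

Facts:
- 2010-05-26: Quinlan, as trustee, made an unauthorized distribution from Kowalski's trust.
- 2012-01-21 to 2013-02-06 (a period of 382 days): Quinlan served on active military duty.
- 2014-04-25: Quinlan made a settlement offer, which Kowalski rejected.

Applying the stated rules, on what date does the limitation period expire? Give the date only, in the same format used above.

2014-06-12

The claim accrued on 2010-05-26, when the wrongful act occurred.
3 years from 2010-05-26 is 2013-05-26.
Because the defendant's active military service ran from 2012-01-21 to 2013-02-06, the deadline is extended by 382 days to 2014-06-12.
The other events in the timeline have no effect on the limitation period under the stated rules.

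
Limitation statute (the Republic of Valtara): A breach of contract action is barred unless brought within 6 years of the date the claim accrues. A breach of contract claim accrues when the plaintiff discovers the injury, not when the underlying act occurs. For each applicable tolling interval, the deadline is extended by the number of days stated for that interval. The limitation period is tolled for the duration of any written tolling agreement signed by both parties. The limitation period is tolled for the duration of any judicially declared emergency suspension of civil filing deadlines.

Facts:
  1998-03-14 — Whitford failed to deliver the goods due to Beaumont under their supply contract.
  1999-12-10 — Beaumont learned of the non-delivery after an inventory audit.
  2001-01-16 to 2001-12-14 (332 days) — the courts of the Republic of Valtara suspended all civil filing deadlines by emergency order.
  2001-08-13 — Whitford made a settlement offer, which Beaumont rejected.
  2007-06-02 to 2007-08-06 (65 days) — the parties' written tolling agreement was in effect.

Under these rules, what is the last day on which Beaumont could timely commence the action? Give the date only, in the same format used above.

2006-11-07

Under the discovery rule, the claim accrued on 1999-12-10, when Beaumont discovered the injury — not on the 1998-03-14 date of the underlying act.
6 years from 1999-12-10 is 2005-12-10.
The period was tolled for 332 days by the emergency suspension of filing deadlines (2001-01-16 to 2001-12-14), pushing the deadline to 2006-11-07.
By the time the written tolling agreement began on 2007-06-02, the limitation period had already expired on 2006-11-07; that interval cannot revive it.
Nothing else in the chronology tolls or restarts the period.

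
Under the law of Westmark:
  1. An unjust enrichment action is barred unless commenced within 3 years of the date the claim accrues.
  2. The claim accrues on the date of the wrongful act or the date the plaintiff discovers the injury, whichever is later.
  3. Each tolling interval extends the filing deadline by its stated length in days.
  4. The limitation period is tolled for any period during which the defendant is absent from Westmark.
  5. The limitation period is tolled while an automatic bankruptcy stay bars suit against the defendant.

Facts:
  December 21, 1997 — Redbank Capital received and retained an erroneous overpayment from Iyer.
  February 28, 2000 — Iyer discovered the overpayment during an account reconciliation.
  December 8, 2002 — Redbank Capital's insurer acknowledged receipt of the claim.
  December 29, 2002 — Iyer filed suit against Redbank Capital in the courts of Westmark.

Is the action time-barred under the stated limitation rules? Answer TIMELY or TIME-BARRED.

TIMELY

The claim accrued on February 28, 2000 — the later of the December 21, 1997 act and the February 28, 2000 discovery.
The untolled deadline — 3 years after February 28, 2000 — is February 28, 2003.
Nothing else in the chronology tolls or restarts the period.
The December 29, 2002 filing precedes the February 28, 2003 deadline; the claim is timely.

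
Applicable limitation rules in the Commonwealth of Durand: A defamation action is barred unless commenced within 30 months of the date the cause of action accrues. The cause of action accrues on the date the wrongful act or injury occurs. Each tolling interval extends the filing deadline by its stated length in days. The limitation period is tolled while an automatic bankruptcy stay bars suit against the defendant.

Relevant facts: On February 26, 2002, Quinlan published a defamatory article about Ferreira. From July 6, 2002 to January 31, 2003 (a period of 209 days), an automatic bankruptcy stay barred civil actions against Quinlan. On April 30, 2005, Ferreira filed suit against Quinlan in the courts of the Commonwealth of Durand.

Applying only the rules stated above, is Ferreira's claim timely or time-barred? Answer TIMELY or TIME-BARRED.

The cause of action accrued on February 26, 2002, the date of the act.
30 months from February 26, 2002 is August 26, 2004.
The period was tolled for 209 days by the automatic bankruptcy stay (July 6, 2002 to January 31, 2003), pushing the deadline to March 23, 2005.
The April 30, 2005 filing falls after the March 23, 2005 deadline; the claim is time-barred.

TIME-BARRED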